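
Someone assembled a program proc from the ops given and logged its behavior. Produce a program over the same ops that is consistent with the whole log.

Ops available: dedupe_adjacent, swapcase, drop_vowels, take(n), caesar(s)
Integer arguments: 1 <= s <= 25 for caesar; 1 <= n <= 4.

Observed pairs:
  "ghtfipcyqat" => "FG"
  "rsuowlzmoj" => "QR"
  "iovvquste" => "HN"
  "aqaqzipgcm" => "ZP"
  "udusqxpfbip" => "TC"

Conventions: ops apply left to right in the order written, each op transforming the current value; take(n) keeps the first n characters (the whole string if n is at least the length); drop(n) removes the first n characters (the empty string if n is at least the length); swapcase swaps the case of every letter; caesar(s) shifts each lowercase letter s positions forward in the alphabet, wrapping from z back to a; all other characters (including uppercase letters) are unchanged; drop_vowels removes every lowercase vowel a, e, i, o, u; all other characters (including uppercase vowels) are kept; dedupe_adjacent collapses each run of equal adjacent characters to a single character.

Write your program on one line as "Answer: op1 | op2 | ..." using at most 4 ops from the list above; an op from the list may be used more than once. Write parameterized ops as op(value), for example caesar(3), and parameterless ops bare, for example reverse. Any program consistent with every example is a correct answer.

caesar(10) | take(2) | caesar(15) | swapcase

Check, running the answer program on each example:
  "ghtfipcyqat" -> "qrdpszmiakd" -> "qr" -> "fg" -> "FG"
  "rsuowlzmoj" -> "bceygvjwyt" -> "bc" -> "qr" -> "QR"
  "iovvquste" -> "syffaecdo" -> "sy" -> "hn" -> "HN"
  "aqaqzipgcm" -> "kakajszqmw" -> "ka" -> "zp" -> "ZP"
  "udusqxpfbip" -> "enecahzplsz" -> "en" -> "tc" -> "TC"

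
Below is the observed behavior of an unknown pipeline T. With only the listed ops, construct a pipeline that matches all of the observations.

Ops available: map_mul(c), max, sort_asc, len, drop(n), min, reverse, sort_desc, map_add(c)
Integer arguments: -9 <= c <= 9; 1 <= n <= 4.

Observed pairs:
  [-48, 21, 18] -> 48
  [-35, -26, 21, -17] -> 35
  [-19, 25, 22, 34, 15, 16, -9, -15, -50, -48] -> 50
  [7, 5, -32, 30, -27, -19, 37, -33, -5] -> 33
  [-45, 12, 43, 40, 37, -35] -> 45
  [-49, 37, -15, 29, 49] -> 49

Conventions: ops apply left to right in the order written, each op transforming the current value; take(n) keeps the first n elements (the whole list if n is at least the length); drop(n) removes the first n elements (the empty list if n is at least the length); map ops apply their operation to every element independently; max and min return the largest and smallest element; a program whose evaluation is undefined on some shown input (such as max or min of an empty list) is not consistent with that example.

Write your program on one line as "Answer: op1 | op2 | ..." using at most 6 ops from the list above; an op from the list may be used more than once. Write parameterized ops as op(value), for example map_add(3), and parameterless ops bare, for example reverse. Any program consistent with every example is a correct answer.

sort_asc | map_mul(-1) | sort_asc | drop(2) | sort_desc | max

Check, running the answer program on each example:
  [-48, 21, 18] -> [-48, 18, 21] -> [48, -18, -21] -> [-21, -18, 48] -> [48] -> [48] -> 48
  [-35, -26, 21, -17] -> [-35, -26, -17, 21] -> [35, 26, 17, -21] -> [-21, 17, 26, 35] -> [26, 35] -> [35, 26] -> 35
  [-19, 25, 22, 34, 15, 16, -9, -15, -50, -48] -> [-50, -48, -19, -15, -9, 15, 16, 22, 25, 34] -> [50, 48, 19, 15, 9, -15, -16, -22, -25, -34] -> [-34, -25, -22, -16, -15, 9, 15, 19, 48, 50] -> [-22, -16, -15, 9, 15, 19, 48, 50] -> [50, 48, 19, 15, 9, -15, -16, -22] -> 50
  [7, 5, -32, 30, -27, -19, 37, -33, -5] -> [-33, -32, -27, -19, -5, 5, 7, 30, 37] -> [33, 32, 27, 19, 5, -5, -7, -30, -37] -> [-37, -30, -7, -5, 5, 19, 27, 32, 33] -> [-7, -5, 5, 19, 27, 32, 33] -> [33, 32, 27, 19, 5, -5, -7] -> 33
  [-45, 12, 43, 40, 37, -35] -> [-45, -35, 12, 37, 40, 43] -> [45, 35, -12, -37, -40, -43] -> [-43, -40, -37, -12, 35, 45] -> [-37, -12, 35, 45] -> [45, 35, -12, -37] -> 45
  [-49, 37, -15, 29, 49] -> [-49, -15, 29, 37, 49] -> [49, 15, -29, -37, -49] -> [-49, -37, -29, 15, 49] -> [-29, 15, 49] -> [49, 15, -29] -> 49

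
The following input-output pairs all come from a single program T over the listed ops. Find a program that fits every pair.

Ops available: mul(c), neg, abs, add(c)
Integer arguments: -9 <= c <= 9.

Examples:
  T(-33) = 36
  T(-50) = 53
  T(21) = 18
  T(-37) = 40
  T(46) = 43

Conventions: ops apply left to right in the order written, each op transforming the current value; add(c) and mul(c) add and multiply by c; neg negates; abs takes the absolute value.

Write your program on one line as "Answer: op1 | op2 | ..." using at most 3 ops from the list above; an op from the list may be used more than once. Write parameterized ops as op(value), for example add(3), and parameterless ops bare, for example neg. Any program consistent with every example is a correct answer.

add(-3) | abs

Check, running the answer program on each example:
  -33 -> -36 -> 36
  -50 -> -53 -> 53
  21 -> 18 -> 18
  -37 -> -40 -> 40
  46 -> 43 -> 43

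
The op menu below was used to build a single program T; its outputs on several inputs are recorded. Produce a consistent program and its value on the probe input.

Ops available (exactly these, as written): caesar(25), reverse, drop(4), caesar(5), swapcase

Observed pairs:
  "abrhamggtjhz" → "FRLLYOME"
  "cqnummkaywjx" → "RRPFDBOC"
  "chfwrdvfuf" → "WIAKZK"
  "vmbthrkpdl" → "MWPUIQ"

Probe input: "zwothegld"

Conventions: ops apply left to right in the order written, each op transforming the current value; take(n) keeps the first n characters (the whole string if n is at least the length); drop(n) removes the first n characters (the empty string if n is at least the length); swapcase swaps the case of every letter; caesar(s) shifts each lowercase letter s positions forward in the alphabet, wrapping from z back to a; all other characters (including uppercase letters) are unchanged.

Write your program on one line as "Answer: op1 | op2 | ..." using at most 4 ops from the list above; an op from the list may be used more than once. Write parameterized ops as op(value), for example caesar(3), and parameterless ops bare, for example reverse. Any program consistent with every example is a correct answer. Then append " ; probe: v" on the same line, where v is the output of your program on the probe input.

caesar(5) | swapcase | drop(4) ; probe: "MJLQI"

Check, running the answer program on each example:
  "abrhamggtjhz" -> "fgwmfrllyome" -> "FGWMFRLLYOME" -> "FRLLYOME"
  "cqnummkaywjx" -> "hvszrrpfdboc" -> "HVSZRRPFDBOC" -> "RRPFDBOC"
  "chfwrdvfuf" -> "hmkbwiakzk" -> "HMKBWIAKZK" -> "WIAKZK"
  "vmbthrkpdl" -> "argymwpuiq" -> "ARGYMWPUIQ" -> "MWPUIQ"
  probe: "zwothegld" -> "ebtymjlqi" -> "EBTYMJLQI" -> "MJLQI"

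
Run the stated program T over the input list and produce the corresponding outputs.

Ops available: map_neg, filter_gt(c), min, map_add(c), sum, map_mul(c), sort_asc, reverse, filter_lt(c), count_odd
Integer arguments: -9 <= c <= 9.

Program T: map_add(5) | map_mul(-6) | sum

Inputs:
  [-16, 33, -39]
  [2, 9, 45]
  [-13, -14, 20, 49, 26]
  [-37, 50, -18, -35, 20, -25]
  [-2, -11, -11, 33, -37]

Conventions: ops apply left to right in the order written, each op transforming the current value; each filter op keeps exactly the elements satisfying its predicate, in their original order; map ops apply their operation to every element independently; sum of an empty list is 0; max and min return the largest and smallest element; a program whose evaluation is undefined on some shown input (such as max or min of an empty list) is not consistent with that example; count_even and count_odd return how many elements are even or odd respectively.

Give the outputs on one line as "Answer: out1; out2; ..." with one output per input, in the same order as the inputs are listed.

42; -426; -558; 90; 18

Execution, op by op:
  [-16, 33, -39] -> [-11, 38, -34] -> [66, -228, 204] -> 42
  [2, 9, 45] -> [7, 14, 50] -> [-42, -84, -300] -> -426
  [-13, -14, 20, 49, 26] -> [-8, -9, 25, 54, 31] -> [48, 54, -150, -324, -186] -> -558
  [-37, 50, -18, -35, 20, -25] -> [-32, 55, -13, -30, 25, -20] -> [192, -330, 78, 180, -150, 120] -> 90
  [-2, -11, -11, 33, -37] -> [3, -6, -6, 38, -32] -> [-18, 36, 36, -228, 192] -> 18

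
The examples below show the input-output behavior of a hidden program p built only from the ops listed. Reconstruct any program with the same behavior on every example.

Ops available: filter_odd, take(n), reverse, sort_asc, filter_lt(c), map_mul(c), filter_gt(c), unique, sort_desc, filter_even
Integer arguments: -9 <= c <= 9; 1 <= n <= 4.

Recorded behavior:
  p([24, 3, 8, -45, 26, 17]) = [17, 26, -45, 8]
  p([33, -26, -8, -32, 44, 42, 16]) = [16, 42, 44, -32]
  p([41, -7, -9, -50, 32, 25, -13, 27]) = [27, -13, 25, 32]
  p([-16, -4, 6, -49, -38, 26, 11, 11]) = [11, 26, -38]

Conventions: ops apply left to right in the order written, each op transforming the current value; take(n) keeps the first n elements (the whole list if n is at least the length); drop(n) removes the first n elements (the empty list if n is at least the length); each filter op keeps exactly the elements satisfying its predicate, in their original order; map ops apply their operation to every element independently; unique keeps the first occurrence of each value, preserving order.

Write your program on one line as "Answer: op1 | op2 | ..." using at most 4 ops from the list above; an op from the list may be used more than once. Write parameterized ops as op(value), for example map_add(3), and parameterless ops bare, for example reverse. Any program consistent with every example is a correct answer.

reverse | take(4) | unique

Check, running the answer program on each example:
  [24, 3, 8, -45, 26, 17] -> [17, 26, -45, 8, 3, 24] -> [17, 26, -45, 8] -> [17, 26, -45, 8]
  [33, -26, -8, -32, 44, 42, 16] -> [16, 42, 44, -32, -8, -26, 33] -> [16, 42, 44, -32] -> [16, 42, 44, -32]
  [41, -7, -9, -50, 32, 25, -13, 27] -> [27, -13, 25, 32, -50, -9, -7, 41] -> [27, -13, 25, 32] -> [27, -13, 25, 32]
  [-16, -4, 6, -49, -38, 26, 11, 11] -> [11, 11, 26, -38, -49, 6, -4, -16] -> [11, 11, 26, -38] -> [11, 26, -38]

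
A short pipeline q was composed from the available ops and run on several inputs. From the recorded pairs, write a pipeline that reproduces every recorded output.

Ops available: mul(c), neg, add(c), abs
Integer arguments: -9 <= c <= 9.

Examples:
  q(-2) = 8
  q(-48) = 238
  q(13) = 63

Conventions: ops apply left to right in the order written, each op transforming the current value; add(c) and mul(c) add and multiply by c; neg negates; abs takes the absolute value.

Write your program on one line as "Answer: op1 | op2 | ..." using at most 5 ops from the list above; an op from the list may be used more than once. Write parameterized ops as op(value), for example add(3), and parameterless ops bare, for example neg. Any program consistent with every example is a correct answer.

neg | mul(-5) | abs | add(-2)

Check, running the answer program on each example:
  -2 -> 2 -> -10 -> 10 -> 8
  -48 -> 48 -> -240 -> 240 -> 238
  13 -> -13 -> 65 -> 65 -> 63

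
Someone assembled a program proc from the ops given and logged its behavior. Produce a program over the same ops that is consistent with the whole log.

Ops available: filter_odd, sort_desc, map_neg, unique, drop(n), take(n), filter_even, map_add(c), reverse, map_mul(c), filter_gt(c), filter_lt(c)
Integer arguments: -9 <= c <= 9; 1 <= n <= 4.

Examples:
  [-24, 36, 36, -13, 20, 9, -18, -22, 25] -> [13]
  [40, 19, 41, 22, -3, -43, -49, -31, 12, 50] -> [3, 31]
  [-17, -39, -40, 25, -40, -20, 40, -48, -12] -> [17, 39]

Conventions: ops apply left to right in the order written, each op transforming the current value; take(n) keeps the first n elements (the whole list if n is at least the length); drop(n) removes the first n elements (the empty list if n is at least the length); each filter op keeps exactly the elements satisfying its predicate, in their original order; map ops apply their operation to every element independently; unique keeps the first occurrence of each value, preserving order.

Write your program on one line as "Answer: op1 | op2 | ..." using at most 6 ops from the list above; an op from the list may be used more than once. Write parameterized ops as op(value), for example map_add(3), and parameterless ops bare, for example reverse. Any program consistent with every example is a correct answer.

filter_odd | sort_desc | filter_lt(4) | take(2) | map_neg

Check, running the answer program on each example:
  [-24, 36, 36, -13, 20, 9, -18, -22, 25] -> [-13, 9, 25] -> [25, 9, -13] -> [-13] -> [-13] -> [13]
  [40, 19, 41, 22, -3, -43, -49, -31, 12, 50] -> [19, 41, -3, -43, -49, -31] -> [41, 19, -3, -31, -43, -49] -> [-3, -31, -43, -49] -> [-3, -31] -> [3, 31]
  [-17, -39, -40, 25, -40, -20, 40, -48, -12] -> [-17, -39, 25] -> [25, -17, -39] -> [-17, -39] -> [-17, -39] -> [17, 39]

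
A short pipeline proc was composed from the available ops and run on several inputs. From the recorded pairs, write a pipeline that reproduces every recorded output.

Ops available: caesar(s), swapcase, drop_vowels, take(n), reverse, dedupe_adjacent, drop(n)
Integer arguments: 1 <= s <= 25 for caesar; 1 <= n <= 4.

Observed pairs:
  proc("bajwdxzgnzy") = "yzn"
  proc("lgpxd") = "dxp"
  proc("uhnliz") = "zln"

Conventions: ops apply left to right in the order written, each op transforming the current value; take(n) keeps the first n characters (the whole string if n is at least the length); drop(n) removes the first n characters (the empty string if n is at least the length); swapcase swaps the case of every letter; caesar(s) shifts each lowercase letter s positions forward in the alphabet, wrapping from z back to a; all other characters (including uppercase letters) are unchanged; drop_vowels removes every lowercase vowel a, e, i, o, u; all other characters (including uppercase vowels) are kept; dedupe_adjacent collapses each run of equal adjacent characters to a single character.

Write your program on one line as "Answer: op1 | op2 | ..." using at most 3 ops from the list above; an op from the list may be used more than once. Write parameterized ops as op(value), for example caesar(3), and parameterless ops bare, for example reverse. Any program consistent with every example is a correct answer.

drop_vowels | reverse | take(3)

Check, running the answer program on each example:
  "bajwdxzgnzy" -> "bjwdxzgnzy" -> "yzngzxdwjb" -> "yzn"
  "lgpxd" -> "lgpxd" -> "dxpgl" -> "dxp"
  "uhnliz" -> "hnlz" -> "zlnh" -> "zln"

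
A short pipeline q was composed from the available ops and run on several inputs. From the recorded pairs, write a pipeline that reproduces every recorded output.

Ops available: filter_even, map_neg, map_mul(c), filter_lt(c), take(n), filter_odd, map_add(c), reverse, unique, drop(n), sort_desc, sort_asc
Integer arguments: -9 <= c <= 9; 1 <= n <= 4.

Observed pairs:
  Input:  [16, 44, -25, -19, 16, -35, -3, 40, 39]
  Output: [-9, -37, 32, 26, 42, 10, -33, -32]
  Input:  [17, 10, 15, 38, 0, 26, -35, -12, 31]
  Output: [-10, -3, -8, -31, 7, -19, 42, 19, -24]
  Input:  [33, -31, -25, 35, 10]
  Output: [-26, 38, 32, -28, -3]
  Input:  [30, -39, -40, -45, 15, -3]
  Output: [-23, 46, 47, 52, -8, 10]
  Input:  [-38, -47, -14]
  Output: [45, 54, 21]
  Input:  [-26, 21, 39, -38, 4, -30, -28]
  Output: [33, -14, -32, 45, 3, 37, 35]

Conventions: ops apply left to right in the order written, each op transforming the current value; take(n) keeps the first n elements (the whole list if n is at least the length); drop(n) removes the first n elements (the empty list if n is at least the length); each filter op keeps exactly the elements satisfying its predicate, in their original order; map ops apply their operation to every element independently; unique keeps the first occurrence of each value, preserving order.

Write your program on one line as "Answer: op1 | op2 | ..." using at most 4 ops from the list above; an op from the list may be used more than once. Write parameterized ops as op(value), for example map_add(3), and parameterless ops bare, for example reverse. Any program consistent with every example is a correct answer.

unique | map_add(-7) | map_neg

Check, running the answer program on each example:
  [16, 44, -25, -19, 16, -35, -3, 40, 39] -> [16, 44, -25, -19, -35, -3, 40, 39] -> [9, 37, -32, -26, -42, -10, 33, 32] -> [-9, -37, 32, 26, 42, 10, -33, -32]
  [17, 10, 15, 38, 0, 26, -35, -12, 31] -> [17, 10, 15, 38, 0, 26, -35, -12, 31] -> [10, 3, 8, 31, -7, 19, -42, -19, 24] -> [-10, -3, -8, -31, 7, -19, 42, 19, -24]
  [33, -31, -25, 35, 10] -> [33, -31, -25, 35, 10] -> [26, -38, -32, 28, 3] -> [-26, 38, 32, -28, -3]
  [30, -39, -40, -45, 15, -3] -> [30, -39, -40, -45, 15, -3] -> [23, -46, -47, -52, 8, -10] -> [-23, 46, 47, 52, -8, 10]
  [-38, -47, -14] -> [-38, -47, -14] -> [-45, -54, -21] -> [45, 54, 21]
  [-26, 21, 39, -38, 4, -30, -28] -> [-26, 21, 39, -38, 4, -30, -28] -> [-33, 14, 32, -45, -3, -37, -35] -> [33, -14, -32, 45, 3, 37, 35]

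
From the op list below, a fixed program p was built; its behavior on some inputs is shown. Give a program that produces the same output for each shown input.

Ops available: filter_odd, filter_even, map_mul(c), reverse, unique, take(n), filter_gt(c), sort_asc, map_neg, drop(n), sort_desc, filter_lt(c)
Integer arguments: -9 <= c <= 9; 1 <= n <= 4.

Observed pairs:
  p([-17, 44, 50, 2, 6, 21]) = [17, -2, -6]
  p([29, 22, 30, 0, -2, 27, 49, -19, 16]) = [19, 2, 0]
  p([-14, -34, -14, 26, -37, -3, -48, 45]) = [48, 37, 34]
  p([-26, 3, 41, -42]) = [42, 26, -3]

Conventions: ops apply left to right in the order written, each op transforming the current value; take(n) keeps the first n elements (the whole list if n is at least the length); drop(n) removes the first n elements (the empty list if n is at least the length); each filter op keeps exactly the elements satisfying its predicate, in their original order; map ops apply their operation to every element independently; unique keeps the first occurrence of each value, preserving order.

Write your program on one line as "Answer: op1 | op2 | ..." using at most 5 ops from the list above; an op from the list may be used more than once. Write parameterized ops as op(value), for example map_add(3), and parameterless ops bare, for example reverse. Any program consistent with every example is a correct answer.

sort_asc | unique | map_neg | take(3)

Check, running the answer program on each example:
  [-17, 44, 50, 2, 6, 21] -> [-17, 2, 6, 21, 44, 50] -> [-17, 2, 6, 21, 44, 50] -> [17, -2, -6, -21, -44, -50] -> [17, -2, -6]
  [29, 22, 30, 0, -2, 27, 49, -19, 16] -> [-19, -2, 0, 16, 22, 27, 29, 30, 49] -> [-19, -2, 0, 16, 22, 27, 29, 30, 49] -> [19, 2, 0, -16, -22, -27, -29, -30, -49] -> [19, 2, 0]
  [-14, -34, -14, 26, -37, -3, -48, 45] -> [-48, -37, -34, -14, -14, -3, 26, 45] -> [-48, -37, -34, -14, -3, 26, 45] -> [48, 37, 34, 14, 3, -26, -45] -> [48, 37, 34]
  [-26, 3, 41, -42] -> [-42, -26, 3, 41] -> [-42, -26, 3, 41] -> [42, 26, -3, -41] -> [42, 26, -3]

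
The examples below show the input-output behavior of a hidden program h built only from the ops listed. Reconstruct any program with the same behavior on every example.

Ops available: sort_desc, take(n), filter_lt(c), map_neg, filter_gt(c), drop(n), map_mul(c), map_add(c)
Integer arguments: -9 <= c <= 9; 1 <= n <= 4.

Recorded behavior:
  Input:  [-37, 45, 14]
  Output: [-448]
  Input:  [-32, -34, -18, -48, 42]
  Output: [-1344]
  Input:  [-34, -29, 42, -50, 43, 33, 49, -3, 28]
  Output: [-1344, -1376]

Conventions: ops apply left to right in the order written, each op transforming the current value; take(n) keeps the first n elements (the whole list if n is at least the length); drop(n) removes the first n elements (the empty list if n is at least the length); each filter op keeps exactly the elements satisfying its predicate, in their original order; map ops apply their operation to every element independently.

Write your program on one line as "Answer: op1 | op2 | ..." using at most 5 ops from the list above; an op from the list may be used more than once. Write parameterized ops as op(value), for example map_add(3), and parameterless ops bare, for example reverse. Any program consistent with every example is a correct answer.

map_mul(-8) | drop(2) | filter_lt(7) | take(2) | map_mul(4)

Check, running the answer program on each example:
  [-37, 45, 14] -> [296, -360, -112] -> [-112] -> [-112] -> [-112] -> [-448]
  [-32, -34, -18, -48, 42] -> [256, 272, 144, 384, -336] -> [144, 384, -336] -> [-336] -> [-336] -> [-1344]
  [-34, -29, 42, -50, 43, 33, 49, -3, 28] -> [272, 232, -336, 400, -344, -264, -392, 24, -224] -> [-336, 400, -344, -264, -392, 24, -224] -> [-336, -344, -264, -392, -224] -> [-336, -344] -> [-1344, -1376]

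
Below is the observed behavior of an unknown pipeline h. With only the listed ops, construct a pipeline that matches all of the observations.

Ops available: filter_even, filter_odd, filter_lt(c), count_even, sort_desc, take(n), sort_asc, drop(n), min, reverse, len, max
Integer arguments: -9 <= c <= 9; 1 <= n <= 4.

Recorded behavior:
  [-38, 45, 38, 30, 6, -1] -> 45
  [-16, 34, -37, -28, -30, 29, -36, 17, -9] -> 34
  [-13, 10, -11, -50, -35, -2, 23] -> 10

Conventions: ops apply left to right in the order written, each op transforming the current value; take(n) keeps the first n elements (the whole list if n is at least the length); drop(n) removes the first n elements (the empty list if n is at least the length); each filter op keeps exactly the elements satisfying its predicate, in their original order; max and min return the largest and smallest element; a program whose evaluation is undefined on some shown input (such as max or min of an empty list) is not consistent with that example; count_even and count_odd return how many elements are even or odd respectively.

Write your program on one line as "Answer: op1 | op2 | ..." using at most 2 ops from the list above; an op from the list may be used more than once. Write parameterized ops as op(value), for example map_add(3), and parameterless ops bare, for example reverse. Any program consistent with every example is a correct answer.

take(3) | max

Check, running the answer program on each example:
  [-38, 45, 38, 30, 6, -1] -> [-38, 45, 38] -> 45
  [-16, 34, -37, -28, -30, 29, -36, 17, -9] -> [-16, 34, -37] -> 34
  [-13, 10, -11, -50, -35, -2, 23] -> [-13, 10, -11] -> 10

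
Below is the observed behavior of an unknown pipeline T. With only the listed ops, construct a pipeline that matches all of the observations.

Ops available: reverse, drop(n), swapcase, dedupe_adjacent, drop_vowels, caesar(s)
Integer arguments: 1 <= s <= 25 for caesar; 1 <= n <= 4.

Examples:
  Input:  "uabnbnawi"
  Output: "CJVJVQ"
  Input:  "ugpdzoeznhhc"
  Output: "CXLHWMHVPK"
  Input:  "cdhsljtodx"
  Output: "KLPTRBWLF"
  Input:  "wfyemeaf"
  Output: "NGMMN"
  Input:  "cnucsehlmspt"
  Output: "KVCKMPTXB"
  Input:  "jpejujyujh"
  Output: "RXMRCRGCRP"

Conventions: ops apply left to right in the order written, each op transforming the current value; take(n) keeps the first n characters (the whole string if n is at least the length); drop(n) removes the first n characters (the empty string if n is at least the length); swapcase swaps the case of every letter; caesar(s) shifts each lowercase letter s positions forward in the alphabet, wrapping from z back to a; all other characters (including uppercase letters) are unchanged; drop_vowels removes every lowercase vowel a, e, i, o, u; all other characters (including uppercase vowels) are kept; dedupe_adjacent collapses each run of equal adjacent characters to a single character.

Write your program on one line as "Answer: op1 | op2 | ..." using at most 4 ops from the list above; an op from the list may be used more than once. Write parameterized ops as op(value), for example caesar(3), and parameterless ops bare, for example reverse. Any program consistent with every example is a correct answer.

dedupe_adjacent | caesar(8) | drop_vowels | swapcase

Check, running the answer program on each example:
  "uabnbnawi" -> "uabnbnawi" -> "cijvjvieq" -> "cjvjvq" -> "CJVJVQ"
  "ugpdzoeznhhc" -> "ugpdzoeznhc" -> "coxlhwmhvpk" -> "cxlhwmhvpk" -> "CXLHWMHVPK"
  "cdhsljtodx" -> "cdhsljtodx" -> "klpatrbwlf" -> "klptrbwlf" -> "KLPTRBWLF"
  "wfyemeaf" -> "wfyemeaf" -> "engmumin" -> "ngmmn" -> "NGMMN"
  "cnucsehlmspt" -> "cnucsehlmspt" -> "kvckamptuaxb" -> "kvckmptxb" -> "KVCKMPTXB"
  "jpejujyujh" -> "jpejujyujh" -> "rxmrcrgcrp" -> "rxmrcrgcrp" -> "RXMRCRGCRP"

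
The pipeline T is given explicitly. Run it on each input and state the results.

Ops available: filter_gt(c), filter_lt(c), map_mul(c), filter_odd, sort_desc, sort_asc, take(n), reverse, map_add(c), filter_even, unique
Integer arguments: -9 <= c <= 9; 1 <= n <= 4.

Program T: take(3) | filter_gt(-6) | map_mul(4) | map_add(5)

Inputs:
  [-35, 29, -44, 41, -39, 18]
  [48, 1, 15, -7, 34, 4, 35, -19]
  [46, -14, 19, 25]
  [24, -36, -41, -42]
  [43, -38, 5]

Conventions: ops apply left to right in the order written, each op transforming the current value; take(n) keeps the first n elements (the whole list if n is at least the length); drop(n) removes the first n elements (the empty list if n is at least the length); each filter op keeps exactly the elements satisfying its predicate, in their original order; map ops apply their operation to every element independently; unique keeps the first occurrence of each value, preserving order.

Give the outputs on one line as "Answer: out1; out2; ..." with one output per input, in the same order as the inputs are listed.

Execution, op by op:
  [-35, 29, -44, 41, -39, 18] -> [-35, 29, -44] -> [29] -> [116] -> [121]
  [48, 1, 15, -7, 34, 4, 35, -19] -> [48, 1, 15] -> [48, 1, 15] -> [192, 4, 60] -> [197, 9, 65]
  [46, -14, 19, 25] -> [46, -14, 19] -> [46, 19] -> [184, 76] -> [189, 81]
  [24, -36, -41, -42] -> [24, -36, -41] -> [24] -> [96] -> [101]
  [43, -38, 5] -> [43, -38, 5] -> [43, 5] -> [172, 20] -> [177, 25]

[121]; [197, 9, 65]; [189, 81]; [101]; [177, 25]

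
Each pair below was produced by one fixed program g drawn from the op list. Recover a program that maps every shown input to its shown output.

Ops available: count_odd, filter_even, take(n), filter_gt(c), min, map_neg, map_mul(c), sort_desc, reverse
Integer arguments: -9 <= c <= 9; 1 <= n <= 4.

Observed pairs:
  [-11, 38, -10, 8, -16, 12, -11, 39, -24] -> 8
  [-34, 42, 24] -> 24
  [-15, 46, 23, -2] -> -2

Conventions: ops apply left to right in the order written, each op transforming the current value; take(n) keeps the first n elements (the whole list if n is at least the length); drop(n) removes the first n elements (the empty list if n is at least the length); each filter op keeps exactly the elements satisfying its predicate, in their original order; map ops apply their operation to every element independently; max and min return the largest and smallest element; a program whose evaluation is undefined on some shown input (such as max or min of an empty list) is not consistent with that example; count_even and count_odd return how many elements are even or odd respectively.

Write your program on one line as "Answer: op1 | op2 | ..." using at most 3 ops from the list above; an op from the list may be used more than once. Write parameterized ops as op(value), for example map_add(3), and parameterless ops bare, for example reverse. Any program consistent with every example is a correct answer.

filter_gt(-3) | min

Check, running the answer program on each example:
  [-11, 38, -10, 8, -16, 12, -11, 39, -24] -> [38, 8, 12, 39] -> 8
  [-34, 42, 24] -> [42, 24] -> 24
  [-15, 46, 23, -2] -> [46, 23, -2] -> -2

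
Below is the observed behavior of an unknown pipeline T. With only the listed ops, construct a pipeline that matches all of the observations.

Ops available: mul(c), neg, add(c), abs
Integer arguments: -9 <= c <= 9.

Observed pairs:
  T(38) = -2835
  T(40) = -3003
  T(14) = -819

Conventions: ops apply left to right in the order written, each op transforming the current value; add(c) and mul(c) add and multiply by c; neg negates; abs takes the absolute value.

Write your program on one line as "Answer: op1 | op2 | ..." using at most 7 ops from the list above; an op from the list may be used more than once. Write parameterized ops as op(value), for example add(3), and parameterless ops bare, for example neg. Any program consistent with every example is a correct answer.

add(-7) | mul(3) | add(9) | mul(4) | add(-3) | mul(-7)

Check, running the answer program on each example:
  38 -> 31 -> 93 -> 102 -> 408 -> 405 -> -2835
  40 -> 33 -> 99 -> 108 -> 432 -> 429 -> -3003
  14 -> 7 -> 21 -> 30 -> 120 -> 117 -> -819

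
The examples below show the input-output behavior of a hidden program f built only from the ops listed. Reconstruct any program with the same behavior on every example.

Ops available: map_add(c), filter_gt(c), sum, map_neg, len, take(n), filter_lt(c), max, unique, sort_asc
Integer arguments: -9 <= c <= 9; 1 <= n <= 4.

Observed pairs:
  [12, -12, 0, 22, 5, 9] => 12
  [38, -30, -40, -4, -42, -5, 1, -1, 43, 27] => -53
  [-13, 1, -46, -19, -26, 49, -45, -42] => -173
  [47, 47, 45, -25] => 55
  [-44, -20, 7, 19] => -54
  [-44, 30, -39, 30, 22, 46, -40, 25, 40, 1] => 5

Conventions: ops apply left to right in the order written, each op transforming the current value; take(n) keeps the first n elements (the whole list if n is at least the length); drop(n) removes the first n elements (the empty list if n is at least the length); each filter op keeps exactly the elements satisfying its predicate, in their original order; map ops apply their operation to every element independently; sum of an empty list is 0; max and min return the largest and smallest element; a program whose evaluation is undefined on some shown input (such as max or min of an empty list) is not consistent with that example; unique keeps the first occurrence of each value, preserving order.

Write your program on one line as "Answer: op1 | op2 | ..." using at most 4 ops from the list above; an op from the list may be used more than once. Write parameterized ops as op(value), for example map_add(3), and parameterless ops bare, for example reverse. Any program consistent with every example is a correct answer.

sort_asc | map_add(-4) | unique | sum

Check, running the answer program on each example:
  [12, -12, 0, 22, 5, 9] -> [-12, 0, 5, 9, 12, 22] -> [-16, -4, 1, 5, 8, 18] -> [-16, -4, 1, 5, 8, 18] -> 12
  [38, -30, -40, -4, -42, -5, 1, -1, 43, 27] -> [-42, -40, -30, -5, -4, -1, 1, 27, 38, 43] -> [-46, -44, -34, -9, -8, -5, -3, 23, 34, 39] -> [-46, -44, -34, -9, -8, -5, -3, 23, 34, 39] -> -53
  [-13, 1, -46, -19, -26, 49, -45, -42] -> [-46, -45, -42, -26, -19, -13, 1, 49] -> [-50, -49, -46, -30, -23, -17, -3, 45] -> [-50, -49, -46, -30, -23, -17, -3, 45] -> -173
  [47, 47, 45, -25] -> [-25, 45, 47, 47] -> [-29, 41, 43, 43] -> [-29, 41, 43] -> 55
  [-44, -20, 7, 19] -> [-44, -20, 7, 19] -> [-48, -24, 3, 15] -> [-48, -24, 3, 15] -> -54
  [-44, 30, -39, 30, 22, 46, -40, 25, 40, 1] -> [-44, -40, -39, 1, 22, 25, 30, 30, 40, 46] -> [-48, -44, -43, -3, 18, 21, 26, 26, 36, 42] -> [-48, -44, -43, -3, 18, 21, 26, 36, 42] -> 5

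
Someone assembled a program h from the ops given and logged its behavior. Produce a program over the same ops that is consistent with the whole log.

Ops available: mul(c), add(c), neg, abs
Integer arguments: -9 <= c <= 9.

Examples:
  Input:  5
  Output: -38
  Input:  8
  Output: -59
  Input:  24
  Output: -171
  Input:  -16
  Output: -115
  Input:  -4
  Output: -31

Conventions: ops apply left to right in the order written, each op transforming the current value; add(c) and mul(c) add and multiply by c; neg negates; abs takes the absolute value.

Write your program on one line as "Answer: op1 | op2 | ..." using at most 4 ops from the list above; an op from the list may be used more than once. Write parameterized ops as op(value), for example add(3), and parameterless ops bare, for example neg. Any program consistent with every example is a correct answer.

mul(-7) | abs | neg | add(-3)

Check, running the answer program on each example:
  5 -> -35 -> 35 -> -35 -> -38
  8 -> -56 -> 56 -> -56 -> -59
  24 -> -168 -> 168 -> -168 -> -171
  -16 -> 112 -> 112 -> -112 -> -115
  -4 -> 28 -> 28 -> -28 -> -31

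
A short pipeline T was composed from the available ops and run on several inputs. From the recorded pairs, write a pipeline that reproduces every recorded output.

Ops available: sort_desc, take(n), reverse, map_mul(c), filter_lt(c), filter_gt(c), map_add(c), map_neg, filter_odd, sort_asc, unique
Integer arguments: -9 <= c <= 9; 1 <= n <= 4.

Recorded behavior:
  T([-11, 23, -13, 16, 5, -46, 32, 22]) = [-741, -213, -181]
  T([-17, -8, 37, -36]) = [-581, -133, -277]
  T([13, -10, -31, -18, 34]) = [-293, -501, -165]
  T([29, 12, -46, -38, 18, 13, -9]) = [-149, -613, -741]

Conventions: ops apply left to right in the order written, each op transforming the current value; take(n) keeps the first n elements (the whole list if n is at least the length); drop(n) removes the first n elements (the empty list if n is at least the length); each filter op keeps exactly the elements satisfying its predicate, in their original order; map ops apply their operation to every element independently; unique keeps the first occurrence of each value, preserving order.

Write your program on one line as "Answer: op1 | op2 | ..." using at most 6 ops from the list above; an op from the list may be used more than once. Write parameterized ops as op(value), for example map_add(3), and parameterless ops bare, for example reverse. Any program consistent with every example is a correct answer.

filter_lt(-7) | reverse | map_mul(8) | map_mul(-1) | map_mul(-2) | map_add(-5)

Check, running the answer program on each example:
  [-11, 23, -13, 16, 5, -46, 32, 22] -> [-11, -13, -46] -> [-46, -13, -11] -> [-368, -104, -88] -> [368, 104, 88] -> [-736, -208, -176] -> [-741, -213, -181]
  [-17, -8, 37, -36] -> [-17, -8, -36] -> [-36, -8, -17] -> [-288, -64, -136] -> [288, 64, 136] -> [-576, -128, -272] -> [-581, -133, -277]
  [13, -10, -31, -18, 34] -> [-10, -31, -18] -> [-18, -31, -10] -> [-144, -248, -80] -> [144, 248, 80] -> [-288, -496, -160] -> [-293, -501, -165]
  [29, 12, -46, -38, 18, 13, -9] -> [-46, -38, -9] -> [-9, -38, -46] -> [-72, -304, -368] -> [72, 304, 368] -> [-144, -608, -736] -> [-149, -613, -741]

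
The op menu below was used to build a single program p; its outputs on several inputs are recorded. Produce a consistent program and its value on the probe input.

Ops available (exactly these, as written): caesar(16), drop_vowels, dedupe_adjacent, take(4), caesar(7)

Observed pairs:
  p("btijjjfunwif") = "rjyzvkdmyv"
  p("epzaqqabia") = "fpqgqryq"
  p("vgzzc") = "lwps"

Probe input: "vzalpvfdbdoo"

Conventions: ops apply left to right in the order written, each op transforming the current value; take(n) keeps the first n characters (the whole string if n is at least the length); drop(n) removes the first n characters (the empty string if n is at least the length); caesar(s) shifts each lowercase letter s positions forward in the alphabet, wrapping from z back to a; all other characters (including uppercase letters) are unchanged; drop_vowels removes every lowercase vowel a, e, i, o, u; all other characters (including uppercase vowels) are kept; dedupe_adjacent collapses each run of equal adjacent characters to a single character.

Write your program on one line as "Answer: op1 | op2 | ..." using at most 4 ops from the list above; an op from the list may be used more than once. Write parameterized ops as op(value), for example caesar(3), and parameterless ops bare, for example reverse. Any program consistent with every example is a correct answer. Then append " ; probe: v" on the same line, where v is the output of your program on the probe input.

dedupe_adjacent | caesar(16) | drop_vowels ; probe: "lpqbflvtrt"

Check, running the answer program on each example:
  "btijjjfunwif" -> "btijfunwif" -> "rjyzvkdmyv" -> "rjyzvkdmyv"
  "epzaqqabia" -> "epzaqabia" -> "ufpqgqryq" -> "fpqgqryq"
  "vgzzc" -> "vgzc" -> "lwps" -> "lwps"
  probe: "vzalpvfdbdoo" -> "vzalpvfdbdo" -> "lpqbflvtrte" -> "lpqbflvtrt"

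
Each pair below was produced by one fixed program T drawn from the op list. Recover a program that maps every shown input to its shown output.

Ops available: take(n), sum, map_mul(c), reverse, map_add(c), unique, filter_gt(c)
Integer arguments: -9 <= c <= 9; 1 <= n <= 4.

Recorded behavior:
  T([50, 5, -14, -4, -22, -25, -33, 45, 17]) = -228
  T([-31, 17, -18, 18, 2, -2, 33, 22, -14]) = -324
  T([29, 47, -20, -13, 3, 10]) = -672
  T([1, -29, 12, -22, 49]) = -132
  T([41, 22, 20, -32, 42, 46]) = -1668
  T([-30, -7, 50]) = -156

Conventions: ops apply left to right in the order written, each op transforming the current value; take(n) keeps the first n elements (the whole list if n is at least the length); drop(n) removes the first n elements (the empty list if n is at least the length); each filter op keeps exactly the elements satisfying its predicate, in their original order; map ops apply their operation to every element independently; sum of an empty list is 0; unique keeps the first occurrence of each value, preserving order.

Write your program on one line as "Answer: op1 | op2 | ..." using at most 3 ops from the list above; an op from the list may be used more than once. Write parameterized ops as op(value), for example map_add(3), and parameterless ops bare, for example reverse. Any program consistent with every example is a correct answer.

map_mul(-3) | map_mul(4) | sum

Check, running the answer program on each example:
  [50, 5, -14, -4, -22, -25, -33, 45, 17] -> [-150, -15, 42, 12, 66, 75, 99, -135, -51] -> [-600, -60, 168, 48, 264, 300, 396, -540, -204] -> -228
  [-31, 17, -18, 18, 2, -2, 33, 22, -14] -> [93, -51, 54, -54, -6, 6, -99, -66, 42] -> [372, -204, 216, -216, -24, 24, -396, -264, 168] -> -324
  [29, 47, -20, -13, 3, 10] -> [-87, -141, 60, 39, -9, -30] -> [-348, -564, 240, 156, -36, -120] -> -672
  [1, -29, 12, -22, 49] -> [-3, 87, -36, 66, -147] -> [-12, 348, -144, 264, -588] -> -132
  [41, 22, 20, -32, 42, 46] -> [-123, -66, -60, 96, -126, -138] -> [-492, -264, -240, 384, -504, -552] -> -1668
  [-30, -7, 50] -> [90, 21, -150] -> [360, 84, -600] -> -156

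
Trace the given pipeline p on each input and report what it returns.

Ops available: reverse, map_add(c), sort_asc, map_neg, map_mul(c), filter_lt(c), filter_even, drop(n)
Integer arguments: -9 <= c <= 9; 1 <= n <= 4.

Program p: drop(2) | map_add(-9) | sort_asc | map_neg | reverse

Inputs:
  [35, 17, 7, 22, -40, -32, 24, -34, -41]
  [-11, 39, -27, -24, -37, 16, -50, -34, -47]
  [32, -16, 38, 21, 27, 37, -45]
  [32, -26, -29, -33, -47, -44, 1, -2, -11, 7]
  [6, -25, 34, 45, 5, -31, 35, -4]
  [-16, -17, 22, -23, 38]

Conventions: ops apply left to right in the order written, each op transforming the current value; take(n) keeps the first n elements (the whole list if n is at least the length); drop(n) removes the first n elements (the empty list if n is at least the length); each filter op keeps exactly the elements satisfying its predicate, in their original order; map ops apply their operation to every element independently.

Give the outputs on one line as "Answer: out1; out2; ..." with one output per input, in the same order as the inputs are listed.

[-15, -13, 2, 41, 43, 49, 50]; [-7, 33, 36, 43, 46, 56, 59]; [-29, -28, -18, -12, 54]; [2, 8, 11, 20, 38, 42, 53, 56]; [-36, -26, -25, 4, 13, 40]; [-29, -13, 32]

Execution, op by op:
  [35, 17, 7, 22, -40, -32, 24, -34, -41] -> [7, 22, -40, -32, 24, -34, -41] -> [-2, 13, -49, -41, 15, -43, -50] -> [-50, -49, -43, -41, -2, 13, 15] -> [50, 49, 43, 41, 2, -13, -15] -> [-15, -13, 2, 41, 43, 49, 50]
  [-11, 39, -27, -24, -37, 16, -50, -34, -47] -> [-27, -24, -37, 16, -50, -34, -47] -> [-36, -33, -46, 7, -59, -43, -56] -> [-59, -56, -46, -43, -36, -33, 7] -> [59, 56, 46, 43, 36, 33, -7] -> [-7, 33, 36, 43, 46, 56, 59]
  [32, -16, 38, 21, 27, 37, -45] -> [38, 21, 27, 37, -45] -> [29, 12, 18, 28, -54] -> [-54, 12, 18, 28, 29] -> [54, -12, -18, -28, -29] -> [-29, -28, -18, -12, 54]
  [32, -26, -29, -33, -47, -44, 1, -2, -11, 7] -> [-29, -33, -47, -44, 1, -2, -11, 7] -> [-38, -42, -56, -53, -8, -11, -20, -2] -> [-56, -53, -42, -38, -20, -11, -8, -2] -> [56, 53, 42, 38, 20, 11, 8, 2] -> [2, 8, 11, 20, 38, 42, 53, 56]
  [6, -25, 34, 45, 5, -31, 35, -4] -> [34, 45, 5, -31, 35, -4] -> [25, 36, -4, -40, 26, -13] -> [-40, -13, -4, 25, 26, 36] -> [40, 13, 4, -25, -26, -36] -> [-36, -26, -25, 4, 13, 40]
  [-16, -17, 22, -23, 38] -> [22, -23, 38] -> [13, -32, 29] -> [-32, 13, 29] -> [32, -13, -29] -> [-29, -13, 32]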